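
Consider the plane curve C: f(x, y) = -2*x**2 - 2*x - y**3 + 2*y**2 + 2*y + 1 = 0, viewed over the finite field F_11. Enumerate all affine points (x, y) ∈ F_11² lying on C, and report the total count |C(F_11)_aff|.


Affine F_11-points: {(1, 1), (2, 0), (2, 6), (2, 7), (3, 5), (3, 9), (3, 10), (4, 8), (5, 2), (6, 8), (7, 5), (7, 9), (7, 10), (8, 0), (8, 6), (8, 7), (9, 1)}; count = 17.

For each of the 121 pairs (x, y) ∈ F_11², evaluate f(x, y) mod 11. Record the zeros.
  x = 0: [0↦1, 1↦4, 2↦5, 3↦9, 4↦10, 5↦2, 6↦1, 7↦1, 8↦7, 9↦2, 10↦2]  zeros at y ∈ ∅
  x = 1: [0↦8, 1↦0, 2↦1, 3↦5, 4↦6, 5↦9, 6↦8, 7↦8, 8↦3, 9↦9, 10↦9]  zeros at y ∈ {1}
  x = 2: [0↦0, 1↦3, 2↦4, 3↦8, 4↦9, 5↦1, 6↦0, 7↦0, 8↦6, 9↦1, 10↦1]  zeros at y ∈ {0, 6, 7}
  x = 3: [0↦10, 1↦2, 2↦3, 3↦7, 4↦8, 5↦0, 6↦10, 7↦10, 8↦5, 9↦0, 10↦0]  zeros at y ∈ {5, 9, 10}
  x = 4: [0↦5, 1↦8, 2↦9, 3↦2, 4↦3, 5↦6, 6↦5, 7↦5, 8↦0, 9↦6, 10↦6]  zeros at y ∈ {8}
  x = 5: [0↦7, 1↦10, 2↦0, 3↦4, 4↦5, 5↦8, 6↦7, 7↦7, 8↦2, 9↦8, 10↦8]  zeros at y ∈ {2}
  x = 6: [0↦5, 1↦8, 2↦9, 3↦2, 4↦3, 5↦6, 6↦5, 7↦5, 8↦0, 9↦6, 10↦6]  zeros at y ∈ {8}
  x = 7: [0↦10, 1↦2, 2↦3, 3↦7, 4↦8, 5↦0, 6↦10, 7↦10, 8↦5, 9↦0, 10↦0]  zeros at y ∈ {5, 9, 10}
  x = 8: [0↦0, 1↦3, 2↦4, 3↦8, 4↦9, 5↦1, 6↦0, 7↦0, 8↦6, 9↦1, 10↦1]  zeros at y ∈ {0, 6, 7}
  x = 9: [0↦8, 1↦0, 2↦1, 3↦5, 4↦6, 5↦9, 6↦8, 7↦8, 8↦3, 9↦9, 10↦9]  zeros at y ∈ {1}
  x = 10: [0↦1, 1↦4, 2↦5, 3↦9, 4↦10, 5↦2, 6↦1, 7↦1, 8↦7, 9↦2, 10↦2]  zeros at y ∈ ∅
Collecting zeros: affine points = {(1, 1), (2, 0), (2, 6), (2, 7), (3, 5), (3, 9), (3, 10), (4, 8), (5, 2), (6, 8), (7, 5), (7, 9), (7, 10), (8, 0), (8, 6), (8, 7), (9, 1)}.
Total count |C(F_11)_aff| = 17.


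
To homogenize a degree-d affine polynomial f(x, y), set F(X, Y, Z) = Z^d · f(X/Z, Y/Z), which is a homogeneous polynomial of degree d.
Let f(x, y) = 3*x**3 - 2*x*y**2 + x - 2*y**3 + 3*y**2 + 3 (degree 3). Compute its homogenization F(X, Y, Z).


F(X, Y, Z) = 3*X**3 - 2*X*Y**2 + X*Z**2 - 2*Y**3 + 3*Y**2*Z + 3*Z**3

deg(f) = 3.
Substitute x = X/Z, y = Y/Z into f, then multiply by Z^3.
  monomial 3·x^3·y^0 ↦ 3·X^3·Y^0·Z^0.
  monomial -2·x^1·y^2 ↦ -2·X^1·Y^2·Z^0.
  monomial 1·x^1·y^0 ↦ 1·X^1·Y^0·Z^2.
  monomial -2·x^0·y^3 ↦ -2·X^0·Y^3·Z^0.
  monomial 3·x^0·y^2 ↦ 3·X^0·Y^2·Z^1.
  monomial 3·x^0·y^0 ↦ 3·X^0·Y^0·Z^3.
Collecting: F(X, Y, Z) = 3*X**3 - 2*X*Y**2 + X*Z**2 - 2*Y**3 + 3*Y**2*Z + 3*Z**3.


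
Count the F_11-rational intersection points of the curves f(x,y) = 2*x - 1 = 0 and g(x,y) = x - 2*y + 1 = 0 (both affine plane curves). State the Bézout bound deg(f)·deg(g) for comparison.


Common zeros: {(6, 9)}; count = 1; Bézout bound = 1.

deg(f) = 1, deg(g) = 1, so Bézout bound = 1.
Scan x ∈ F_11. For each x, list the y ∈ F_11 with f(x, y) ≡ 0 and those with g(x, y) ≡ 0 (mod 11); the common zeros in that column are the intersection.
  x = 0: f ≡ 0 at y ∈ ∅; g ≡ 0 at y ∈ {6}; common: ∅.
  x = 1: f ≡ 0 at y ∈ ∅; g ≡ 0 at y ∈ {1}; common: ∅.
  x = 2: f ≡ 0 at y ∈ ∅; g ≡ 0 at y ∈ {7}; common: ∅.
  x = 3: f ≡ 0 at y ∈ ∅; g ≡ 0 at y ∈ {2}; common: ∅.
  x = 4: f ≡ 0 at y ∈ ∅; g ≡ 0 at y ∈ {8}; common: ∅.
  x = 5: f ≡ 0 at y ∈ ∅; g ≡ 0 at y ∈ {3}; common: ∅.
  x = 6: f ≡ 0 at y ∈ {0, 1, 2, 3, 4, 5, 6, 7, 8, 9, 10}; g ≡ 0 at y ∈ {9}; common: {9}.
  x = 7: f ≡ 0 at y ∈ ∅; g ≡ 0 at y ∈ {4}; common: ∅.
  x = 8: f ≡ 0 at y ∈ ∅; g ≡ 0 at y ∈ {10}; common: ∅.
  x = 9: f ≡ 0 at y ∈ ∅; g ≡ 0 at y ∈ {5}; common: ∅.
  x = 10: f ≡ 0 at y ∈ ∅; g ≡ 0 at y ∈ {0}; common: ∅.
Collecting: common zeros = {(6, 9)}, so the count is 1.
Comparison with the Bézout bound: 1 ≤ 1 = deg(f)·deg(g), as expected for curves with no common component (the bound is attained).


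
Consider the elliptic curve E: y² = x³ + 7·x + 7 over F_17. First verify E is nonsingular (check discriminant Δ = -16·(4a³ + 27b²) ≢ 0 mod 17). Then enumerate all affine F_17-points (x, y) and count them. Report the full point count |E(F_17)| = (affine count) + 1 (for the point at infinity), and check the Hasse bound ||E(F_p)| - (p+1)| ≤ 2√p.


Affine points = {(1, 7), (1, 10), (3, 2), (3, 15), (7, 5), (7, 12), (9, 0), (11, 2), (11, 15), (12, 0), (13, 0), (15, 6), (15, 11), (16, 4), (16, 13)}; affine count = 15; |E(F_17)| = 16.

Discriminant check: Δ ∝ 4a³ + 27b² = 4·7³ + 27·7² = 4·343 + 27·49 ≡ 9 (mod 17). Nonzero ⇒ E is nonsingular.
For each x ∈ F_17, compute rhs = x³ + 7·x + 7 mod 17, then count y ∈ F_17 with y² ≡ rhs.
  x = 0: rhs = 7, matching y values: none (0 points).
  x = 1: rhs = 15, matching y values: 7, 10 (2 points).
  x = 2: rhs = 12, matching y values: none (0 points).
  x = 3: rhs = 4, matching y values: 2, 15 (2 points).
  x = 4: rhs = 14, matching y values: none (0 points).
  x = 5: rhs = 14, matching y values: none (0 points).
  x = 6: rhs = 10, matching y values: none (0 points).
  x = 7: rhs = 8, matching y values: 5, 12 (2 points).
  x = 8: rhs = 14, matching y values: none (0 points).
  x = 9: rhs = 0, matching y values: 0 (1 points).
  x = 10: rhs = 6, matching y values: none (0 points).
  x = 11: rhs = 4, matching y values: 2, 15 (2 points).
  x = 12: rhs = 0, matching y values: 0 (1 points).
  x = 13: rhs = 0, matching y values: 0 (1 points).
  x = 14: rhs = 10, matching y values: none (0 points).
  x = 15: rhs = 2, matching y values: 6, 11 (2 points).
  x = 16: rhs = 16, matching y values: 4, 13 (2 points).
Total affine count: 15.
Full point count |E(F_17)| = 15 + 1 = 16.
Hasse bound: |16 − (17+1)| = |-2| = 2 ≤ 2√17 ≈ 8.2462 ✓.


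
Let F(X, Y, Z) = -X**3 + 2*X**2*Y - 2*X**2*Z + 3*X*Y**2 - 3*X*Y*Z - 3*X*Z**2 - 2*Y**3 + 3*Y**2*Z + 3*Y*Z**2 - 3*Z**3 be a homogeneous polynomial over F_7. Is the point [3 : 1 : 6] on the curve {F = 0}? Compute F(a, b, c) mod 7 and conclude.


F(3,1,6) ≡ 5 (mod 7); P is NOT on the curve.

Evaluate F(3, 1, 6) term-by-term (mod 7).
  -X**3 ↦ -1·27·1·1 = -27
  2*X**2*Y ↦ 2·9·1·1 = 18
  -2*X**2*Z ↦ -2·9·1·6 = -108
  3*X*Y**2 ↦ 3·3·1·1 = 9
  -3*X*Y*Z ↦ -3·3·1·6 = -54
  -3*X*Z**2 ↦ -3·3·1·36 = -324
  -2*Y**3 ↦ -2·1·1·1 = -2
  3*Y**2*Z ↦ 3·1·1·6 = 18
  3*Y*Z**2 ↦ 3·1·1·36 = 108
  -3*Z**3 ↦ -3·1·1·216 = -648
Sum: F(3, 1, 6) = (-27) + (18) + (-108) + (9) + (-54) + (-324) + (-2) + (18) + (108) + (-648) = -1010.
Reducing mod 7: -1010 ≡ 5 (mod 7).
Since F(a, b, c) ≡ 5 ≠ 0 (mod 7), P does NOT lie on the curve.


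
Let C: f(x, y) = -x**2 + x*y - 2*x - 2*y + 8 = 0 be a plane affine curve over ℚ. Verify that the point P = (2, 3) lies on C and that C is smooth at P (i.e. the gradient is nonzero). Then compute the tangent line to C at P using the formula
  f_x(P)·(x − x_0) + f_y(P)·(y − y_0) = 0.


Tangent line at P: 6 - 3*x = 0.

Step 1: f(2, 3) = 0, so P lies on C.
Step 2: partial derivatives
  f_x(x, y) = -2*x + y - 2, f_y(x, y) = x - 2.
  f_x(P) = -3, f_y(P) = 0 (gradient nonzero, so P is smooth).
Step 3: tangent line at P: -3·(x − 2) + 0·(y − 3) = 0.
Expanding: 6 - 3*x = 0.


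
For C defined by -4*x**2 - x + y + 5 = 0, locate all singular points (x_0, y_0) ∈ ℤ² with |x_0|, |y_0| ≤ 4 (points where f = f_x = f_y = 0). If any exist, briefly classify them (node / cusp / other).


No singular points in the scanned grid; C is smooth there.

Compute partial derivatives:
  f_x = -8*x - 1.
  f_y = 1.
f_y = 1 is a nonzero constant, so f_y never vanishes: no point (x, y) can satisfy f = f_x = f_y = 0. In particular no (x, y) ∈ {−4, ..., 4}² is singular; the curve is smooth.


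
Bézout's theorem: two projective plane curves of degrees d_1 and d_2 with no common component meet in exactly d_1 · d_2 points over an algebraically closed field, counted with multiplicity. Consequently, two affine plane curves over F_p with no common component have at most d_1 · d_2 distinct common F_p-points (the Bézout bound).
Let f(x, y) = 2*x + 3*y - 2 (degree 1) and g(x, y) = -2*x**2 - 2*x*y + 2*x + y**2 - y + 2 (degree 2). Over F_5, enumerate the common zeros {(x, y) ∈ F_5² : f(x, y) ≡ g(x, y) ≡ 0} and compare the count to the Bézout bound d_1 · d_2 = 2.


Common zeros: {(3, 2), (4, 3)}; count = 2; Bézout bound = 2.

deg(f) = 1, deg(g) = 2, so Bézout bound = 2.
Scan x ∈ F_5. For each x, list the y ∈ F_5 with f(x, y) ≡ 0 and those with g(x, y) ≡ 0 (mod 5); the common zeros in that column are the intersection.
  x = 0: f ≡ 0 at y ∈ {4}; g ≡ 0 at y ∈ ∅; common: ∅.
  x = 1: f ≡ 0 at y ∈ {0}; g ≡ 0 at y ∈ {1, 2}; common: ∅.
  x = 2: f ≡ 0 at y ∈ {1}; g ≡ 0 at y ∈ ∅; common: ∅.
  x = 3: f ≡ 0 at y ∈ {2}; g ≡ 0 at y ∈ {0, 2}; common: {2}.
  x = 4: f ≡ 0 at y ∈ {3}; g ≡ 0 at y ∈ {1, 3}; common: {3}.
Collecting: common zeros = {(3, 2), (4, 3)}, so the count is 2.
Comparison with the Bézout bound: 2 ≤ 2 = deg(f)·deg(g), as expected for curves with no common component (the bound is attained).


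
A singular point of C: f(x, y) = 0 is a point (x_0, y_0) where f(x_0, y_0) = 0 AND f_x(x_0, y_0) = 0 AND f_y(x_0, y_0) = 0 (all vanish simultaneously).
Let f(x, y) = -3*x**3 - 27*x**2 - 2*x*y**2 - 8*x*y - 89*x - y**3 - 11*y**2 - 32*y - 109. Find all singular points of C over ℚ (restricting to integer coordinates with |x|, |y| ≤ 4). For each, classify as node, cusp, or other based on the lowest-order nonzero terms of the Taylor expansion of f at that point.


Singular points: {(-3, -2)}; classification: cusp.

Compute partial derivatives:
  f_x = -9*x**2 - 54*x - 2*y**2 - 8*y - 89.
  f_y = -4*x*y - 8*x - 3*y**2 - 22*y - 32.
Scan x_0 ∈ {−4, ..., 4}. For each x_0, f_y(x_0, y) is a polynomial in y; find its integer roots y ∈ {−4, ..., 4}, then test f_x and f at those candidates.
  x = -4: f_y(-4, y) = -3*y**2 - 6*y; vanishes at y ∈ {-2, 0}. (-4, -2): f_x = -9 ≠ 0; (-4, 0): f_x = -17 ≠ 0.
  x = -3: f_y(-3, y) = -3*y**2 - 10*y - 8; vanishes at y ∈ {-2}. (-3, -2): f_x = 0, f = 0 — SINGULAR.
  x = -2: f_y(-2, y) = -3*y**2 - 14*y - 16; vanishes at y ∈ {-2}. (-2, -2): f_x = -9 ≠ 0.
  x = -1: f_y(-1, y) = -3*y**2 - 18*y - 24; vanishes at y ∈ {-4, -2}. (-1, -4): f_x = -44 ≠ 0; (-1, -2): f_x = -36 ≠ 0.
  x = 0: f_y(0, y) = -3*y**2 - 22*y - 32; vanishes at y ∈ {-2}. (0, -2): f_x = -81 ≠ 0.
  x = 1: f_y(1, y) = -3*y**2 - 26*y - 40; vanishes at y ∈ {-2}. (1, -2): f_x = -144 ≠ 0.
  x = 2: f_y(2, y) = -3*y**2 - 30*y - 48; vanishes at y ∈ {-2}. (2, -2): f_x = -225 ≠ 0.
  x = 3: f_y(3, y) = -3*y**2 - 34*y - 56; vanishes at y ∈ {-2}. (3, -2): f_x = -324 ≠ 0.
  x = 4: f_y(4, y) = -3*y**2 - 38*y - 64; vanishes at y ∈ {-2}. (4, -2): f_x = -441 ≠ 0.
Only singular point on the grid: (-3, -2).
Classify: substitute x = -3 + u, y = -2 + v and expand: f = -3*u**3 - 2*u*v**2 - v**3 + v**2.
No constant or linear terms (consistent with a singular point). Quadratic part: v**2. Cubic part: -3*u**3 - 2*u*v**2 - v**3.
The quadratic part v**2 is a perfect square, so there is a single (double) tangent line v = 0, i.e. y = -2. Restricting the cubic part to that line (v = 0) leaves -3*u**3 ≠ 0, so f is not divisible by v and the branch is v² ≈ 3*u**3 to lowest order — this is a cusp.
Classification: cusp.


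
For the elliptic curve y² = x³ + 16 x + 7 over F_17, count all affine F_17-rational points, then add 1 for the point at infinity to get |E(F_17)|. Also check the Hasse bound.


Affine points = {(2, 8), (2, 9), (4, 4), (4, 13), (5, 5), (5, 12), (6, 8), (6, 9), (8, 1), (8, 16), (9, 8), (9, 9), (11, 1), (11, 16), (13, 7), (13, 10), (14, 0), (15, 1), (15, 16)}; affine count = 19; |E(F_17)| = 20.

Discriminant check: Δ ∝ 4a³ + 27b² = 4·16³ + 27·7² = 4·4096 + 27·49 ≡ 10 (mod 17). Nonzero ⇒ E is nonsingular.
For each x ∈ F_17, compute rhs = x³ + 16·x + 7 mod 17, then count y ∈ F_17 with y² ≡ rhs.
  x = 0: rhs = 7, matching y values: none (0 points).
  x = 1: rhs = 7, matching y values: none (0 points).
  x = 2: rhs = 13, matching y values: 8, 9 (2 points).
  x = 3: rhs = 14, matching y values: none (0 points).
  x = 4: rhs = 16, matching y values: 4, 13 (2 points).
  x = 5: rhs = 8, matching y values: 5, 12 (2 points).
  x = 6: rhs = 13, matching y values: 8, 9 (2 points).
  x = 7: rhs = 3, matching y values: none (0 points).
  x = 8: rhs = 1, matching y values: 1, 16 (2 points).
  x = 9: rhs = 13, matching y values: 8, 9 (2 points).
  x = 10: rhs = 11, matching y values: none (0 points).
  x = 11: rhs = 1, matching y values: 1, 16 (2 points).
  x = 12: rhs = 6, matching y values: none (0 points).
  x = 13: rhs = 15, matching y values: 7, 10 (2 points).
  x = 14: rhs = 0, matching y values: 0 (1 points).
  x = 15: rhs = 1, matching y values: 1, 16 (2 points).
  x = 16: rhs = 7, matching y values: none (0 points).
Total affine count: 19.
Full point count |E(F_17)| = 19 + 1 = 20.
Hasse bound: |20 − (17+1)| = |2| = 2 ≤ 2√17 ≈ 8.2462 ✓.


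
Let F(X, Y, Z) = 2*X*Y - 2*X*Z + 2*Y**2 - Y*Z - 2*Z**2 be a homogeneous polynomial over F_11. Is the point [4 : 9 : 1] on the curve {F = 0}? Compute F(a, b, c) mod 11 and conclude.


F(4,9,1) ≡ 6 (mod 11); P is NOT on the curve.

Evaluate F(4, 9, 1) term-by-term (mod 11).
  2*X*Y ↦ 2·4·9·1 = 72
  -2*X*Z ↦ -2·4·1·1 = -8
  2*Y**2 ↦ 2·1·81·1 = 162
  -Y*Z ↦ -1·1·9·1 = -9
  -2*Z**2 ↦ -2·1·1·1 = -2
Sum: F(4, 9, 1) = (72) + (-8) + (162) + (-9) + (-2) = 215.
Reducing mod 11: 215 ≡ 6 (mod 11).
Since F(a, b, c) ≡ 6 ≠ 0 (mod 11), P does NOT lie on the curve.


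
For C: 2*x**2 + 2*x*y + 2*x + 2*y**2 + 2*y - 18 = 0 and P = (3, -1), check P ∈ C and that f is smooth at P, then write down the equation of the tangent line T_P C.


Tangent line at P: 12*x + 4*y - 32 = 0.

Step 1: f(3, -1) = 0, so P lies on C.
Step 2: partial derivatives
  f_x(x, y) = 4*x + 2*y + 2, f_y(x, y) = 2*x + 4*y + 2.
  f_x(P) = 12, f_y(P) = 4 (gradient nonzero, so P is smooth).
Step 3: tangent line at P: 12·(x − 3) + 4·(y − -1) = 0.
Expanding: 12*x + 4*y - 32 = 0.


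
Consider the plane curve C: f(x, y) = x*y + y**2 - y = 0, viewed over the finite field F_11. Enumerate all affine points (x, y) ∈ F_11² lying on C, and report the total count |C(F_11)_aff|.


Affine F_11-points: {(0, 0), (0, 1), (1, 0), (2, 0), (2, 10), (3, 0), (3, 9), (4, 0), (4, 8), (5, 0), (5, 7), (6, 0), (6, 6), (7, 0), (7, 5), (8, 0), (8, 4), (9, 0), (9, 3), (10, 0), (10, 2)}; count = 21.

For each of the 121 pairs (x, y) ∈ F_11², evaluate f(x, y) mod 11. Record the zeros.
  x = 0: [0↦0, 1↦0, 2↦2, 3↦6, 4↦1, 5↦9, 6↦8, 7↦9, 8↦1, 9↦6, 10↦2]  zeros at y ∈ {0, 1}
  x = 1: [0↦0, 1↦1, 2↦4, 3↦9, 4↦5, 5↦3, 6↦3, 7↦5, 8↦9, 9↦4, 10↦1]  zeros at y ∈ {0}
  x = 2: [0↦0, 1↦2, 2↦6, 3↦1, 4↦9, 5↦8, 6↦9, 7↦1, 8↦6, 9↦2, 10↦0]  zeros at y ∈ {0, 10}
  x = 3: [0↦0, 1↦3, 2↦8, 3↦4, 4↦2, 5↦2, 6↦4, 7↦8, 8↦3, 9↦0, 10↦10]  zeros at y ∈ {0, 9}
  x = 4: [0↦0, 1↦4, 2↦10, 3↦7, 4↦6, 5↦7, 6↦10, 7↦4, 8↦0, 9↦9, 10↦9]  zeros at y ∈ {0, 8}
  x = 5: [0↦0, 1↦5, 2↦1, 3↦10, 4↦10, 5↦1, 6↦5, 7↦0, 8↦8, 9↦7, 10↦8]  zeros at y ∈ {0, 7}
  x = 6: [0↦0, 1↦6, 2↦3, 3↦2, 4↦3, 5↦6, 6↦0, 7↦7, 8↦5, 9↦5, 10↦7]  zeros at y ∈ {0, 6}
  x = 7: [0↦0, 1↦7, 2↦5, 3↦5, 4↦7, 5↦0, 6↦6, 7↦3, 8↦2, 9↦3, 10↦6]  zeros at y ∈ {0, 5}
  x = 8: [0↦0, 1↦8, 2↦7, 3↦8, 4↦0, 5↦5, 6↦1, 7↦10, 8↦10, 9↦1, 10↦5]  zeros at y ∈ {0, 4}
  x = 9: [0↦0, 1↦9, 2↦9, 3↦0, 4↦4, 5↦10, 6↦7, 7↦6, 8↦7, 9↦10, 10↦4]  zeros at y ∈ {0, 3}
  x = 10: [0↦0, 1↦10, 2↦0, 3↦3, 4↦8, 5↦4, 6↦2, 7↦2, 8↦4, 9↦8, 10↦3]  zeros at y ∈ {0, 2}
Collecting zeros: affine points = {(0, 0), (0, 1), (1, 0), (2, 0), (2, 10), (3, 0), (3, 9), (4, 0), (4, 8), (5, 0), (5, 7), (6, 0), (6, 6), (7, 0), (7, 5), (8, 0), (8, 4), (9, 0), (9, 3), (10, 0), (10, 2)}.
Total count |C(F_11)_aff| = 21.


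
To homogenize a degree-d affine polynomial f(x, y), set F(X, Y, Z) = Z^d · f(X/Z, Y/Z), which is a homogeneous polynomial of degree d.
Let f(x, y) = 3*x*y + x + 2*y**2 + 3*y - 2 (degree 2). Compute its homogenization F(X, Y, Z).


F(X, Y, Z) = 3*X*Y + X*Z + 2*Y**2 + 3*Y*Z - 2*Z**2

deg(f) = 2.
Substitute x = X/Z, y = Y/Z into f, then multiply by Z^2.
  monomial 3·x^1·y^1 ↦ 3·X^1·Y^1·Z^0.
  monomial 1·x^1·y^0 ↦ 1·X^1·Y^0·Z^1.
  monomial 2·x^0·y^2 ↦ 2·X^0·Y^2·Z^0.
  monomial 3·x^0·y^1 ↦ 3·X^0·Y^1·Z^1.
  monomial -2·x^0·y^0 ↦ -2·X^0·Y^0·Z^2.
Collecting: F(X, Y, Z) = 3*X*Y + X*Z + 2*Y**2 + 3*Y*Z - 2*Z**2.


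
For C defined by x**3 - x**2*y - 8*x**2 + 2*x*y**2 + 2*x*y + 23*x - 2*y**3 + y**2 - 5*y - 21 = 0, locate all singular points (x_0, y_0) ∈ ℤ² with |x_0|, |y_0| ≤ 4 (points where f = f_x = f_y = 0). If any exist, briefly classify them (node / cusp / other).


Singular points: {(3, 1)}; classification: cusp.

Compute partial derivatives:
  f_x = 3*x**2 - 2*x*y - 16*x + 2*y**2 + 2*y + 23.
  f_y = -x**2 + 4*x*y + 2*x - 6*y**2 + 2*y - 5.
Scan x_0 ∈ {−4, ..., 4}. For each x_0, f_y(x_0, y) is a polynomial in y; find its integer roots y ∈ {−4, ..., 4}, then test f_x and f at those candidates.
  x = -4: f_y(-4, y) = -6*y**2 - 14*y - 29; no integer root y with |y| ≤ 4.
  x = -3: f_y(-3, y) = -6*y**2 - 10*y - 20; no integer root y with |y| ≤ 4.
  x = -2: f_y(-2, y) = -6*y**2 - 6*y - 13; no integer root y with |y| ≤ 4.
  x = -1: f_y(-1, y) = -6*y**2 - 2*y - 8; no integer root y with |y| ≤ 4.
  x = 0: f_y(0, y) = -6*y**2 + 2*y - 5; no integer root y with |y| ≤ 4.
  x = 1: f_y(1, y) = -6*y**2 + 6*y - 4; no integer root y with |y| ≤ 4.
  x = 2: f_y(2, y) = -6*y**2 + 10*y - 5; no integer root y with |y| ≤ 4.
  x = 3: f_y(3, y) = -6*y**2 + 14*y - 8; vanishes at y ∈ {1}. (3, 1): f_x = 0, f = 0 — SINGULAR.
  x = 4: f_y(4, y) = -6*y**2 + 18*y - 13; no integer root y with |y| ≤ 4.
Only singular point on the grid: (3, 1).
Classify: substitute x = 3 + u, y = 1 + v and expand: f = u**3 - u**2*v + 2*u*v**2 - 2*v**3 + v**2.
No constant or linear terms (consistent with a singular point). Quadratic part: v**2. Cubic part: u**3 - u**2*v + 2*u*v**2 - 2*v**3.
The quadratic part v**2 is a perfect square, so there is a single (double) tangent line v = 0, i.e. y = 1. Restricting the cubic part to that line (v = 0) leaves u**3 ≠ 0, so f is not divisible by v and the branch is v² ≈ -u**3 to lowest order — this is a cusp.
Classification: cusp.


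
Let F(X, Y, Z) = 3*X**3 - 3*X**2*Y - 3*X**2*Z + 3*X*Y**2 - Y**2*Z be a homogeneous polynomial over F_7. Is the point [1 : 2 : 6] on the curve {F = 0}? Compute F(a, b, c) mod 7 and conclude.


F(1,2,6) ≡ 2 (mod 7); P is NOT on the curve.

Evaluate F(1, 2, 6) term-by-term (mod 7).
  3*X**3 ↦ 3·1·1·1 = 3
  -3*X**2*Y ↦ -3·1·2·1 = -6
  -3*X**2*Z ↦ -3·1·1·6 = -18
  3*X*Y**2 ↦ 3·1·4·1 = 12
  -Y**2*Z ↦ -1·1·4·6 = -24
Sum: F(1, 2, 6) = (3) + (-6) + (-18) + (12) + (-24) = -33.
Reducing mod 7: -33 ≡ 2 (mod 7).
Since F(a, b, c) ≡ 2 ≠ 0 (mod 7), P does NOT lie on the curve.


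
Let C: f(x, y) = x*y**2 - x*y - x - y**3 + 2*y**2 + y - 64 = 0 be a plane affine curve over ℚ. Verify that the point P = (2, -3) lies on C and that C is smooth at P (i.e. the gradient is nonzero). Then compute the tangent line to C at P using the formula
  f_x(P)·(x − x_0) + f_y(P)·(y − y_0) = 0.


Tangent line at P: 11*x - 52*y - 178 = 0.

Step 1: f(2, -3) = 0, so P lies on C.
Step 2: partial derivatives
  f_x(x, y) = y**2 - y - 1, f_y(x, y) = 2*x*y - x - 3*y**2 + 4*y + 1.
  f_x(P) = 11, f_y(P) = -52 (gradient nonzero, so P is smooth).
Step 3: tangent line at P: 11·(x − 2) + -52·(y − -3) = 0.
Expanding: 11*x - 52*y - 178 = 0.


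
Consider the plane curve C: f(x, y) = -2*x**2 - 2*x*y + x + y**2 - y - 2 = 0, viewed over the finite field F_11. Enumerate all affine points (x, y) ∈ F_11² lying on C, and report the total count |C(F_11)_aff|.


Affine F_11-points: {(0, 2), (0, 10), (4, 2), (4, 7), (5, 5), (5, 6), (6, 6), (6, 7), (7, 5), (7, 10)}; count = 10.

For each of the 121 pairs (x, y) ∈ F_11², evaluate f(x, y) mod 11. Record the zeros.
  x = 0: [0↦9, 1↦9, 2↦0, 3↦4, 4↦10, 5↦7, 6↦6, 7↦7, 8↦10, 9↦4, 10↦0]  zeros at y ∈ {2, 10}
  x = 1: [0↦8, 1↦6, 2↦6, 3↦8, 4↦1, 5↦7, 6↦4, 7↦3, 8↦4, 9↦7, 10↦1]  zeros at y ∈ ∅
  x = 2: [0↦3, 1↦10, 2↦8, 3↦8, 4↦10, 5↦3, 6↦9, 7↦6, 8↦5, 9↦6, 10↦9]  zeros at y ∈ ∅
  x = 3: [0↦5, 1↦10, 2↦6, 3↦4, 4↦4, 5↦6, 6↦10, 7↦5, 8↦2, 9↦1, 10↦2]  zeros at y ∈ ∅
  x = 4: [0↦3, 1↦6, 2↦0, 3↦7, 4↦5, 5↦5, 6↦7, 7↦0, 8↦6, 9↦3, 10↦2]  zeros at y ∈ {2, 7}
  x = 5: [0↦8, 1↦9, 2↦1, 3↦6, 4↦2, 5↦0, 6↦0, 7↦2, 8↦6, 9↦1, 10↦9]  zeros at y ∈ {5, 6}
  x = 6: [0↦9, 1↦8, 2↦9, 3↦1, 4↦6, 5↦2, 6↦0, 7↦0, 8↦2, 9↦6, 10↦1]  zeros at y ∈ {6, 7}
  x = 7: [0↦6, 1↦3, 2↦2, 3↦3, 4↦6, 5↦0, 6↦7, 7↦5, 8↦5, 9↦7, 10↦0]  zeros at y ∈ {5, 10}
  x = 8: [0↦10, 1↦5, 2↦2, 3↦1, 4↦2, 5↦5, 6↦10, 7↦6, 8↦4, 9↦4, 10↦6]  zeros at y ∈ ∅
  x = 9: [0↦10, 1↦3, 2↦9, 3↦6, 4↦5, 5↦6, 6↦9, 7↦3, 8↦10, 9↦8, 10↦8]  zeros at y ∈ ∅
  x = 10: [0↦6, 1↦8, 2↦1, 3↦7, 4↦4, 5↦3, 6↦4, 7↦7, 8↦1, 9↦8, 10↦6]  zeros at y ∈ ∅
Collecting zeros: affine points = {(0, 2), (0, 10), (4, 2), (4, 7), (5, 5), (5, 6), (6, 6), (6, 7), (7, 5), (7, 10)}.
Total count |C(F_11)_aff| = 10.


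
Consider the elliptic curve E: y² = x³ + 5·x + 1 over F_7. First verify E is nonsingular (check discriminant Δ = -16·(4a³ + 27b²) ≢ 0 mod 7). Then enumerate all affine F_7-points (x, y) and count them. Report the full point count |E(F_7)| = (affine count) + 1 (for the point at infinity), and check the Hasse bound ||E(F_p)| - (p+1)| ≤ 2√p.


Affine points = {(0, 1), (0, 6), (1, 0), (3, 1), (3, 6), (4, 1), (4, 6), (5, 2), (5, 5), (6, 3), (6, 4)}; affine count = 11; |E(F_7)| = 12.

Discriminant check: Δ ∝ 4a³ + 27b² = 4·5³ + 27·1² = 4·125 + 27·1 ≡ 2 (mod 7). Nonzero ⇒ E is nonsingular.
For each x ∈ F_7, compute rhs = x³ + 5·x + 1 mod 7, then count y ∈ F_7 with y² ≡ rhs.
  x = 0: rhs = 1, matching y values: 1, 6 (2 points).
  x = 1: rhs = 0, matching y values: 0 (1 points).
  x = 2: rhs = 5, matching y values: none (0 points).
  x = 3: rhs = 1, matching y values: 1, 6 (2 points).
  x = 4: rhs = 1, matching y values: 1, 6 (2 points).
  x = 5: rhs = 4, matching y values: 2, 5 (2 points).
  x = 6: rhs = 2, matching y values: 3, 4 (2 points).
Total affine count: 11.
Full point count |E(F_7)| = 11 + 1 = 12.
Hasse bound: |12 − (7+1)| = |4| = 4 ≤ 2√7 ≈ 5.2915 ✓.


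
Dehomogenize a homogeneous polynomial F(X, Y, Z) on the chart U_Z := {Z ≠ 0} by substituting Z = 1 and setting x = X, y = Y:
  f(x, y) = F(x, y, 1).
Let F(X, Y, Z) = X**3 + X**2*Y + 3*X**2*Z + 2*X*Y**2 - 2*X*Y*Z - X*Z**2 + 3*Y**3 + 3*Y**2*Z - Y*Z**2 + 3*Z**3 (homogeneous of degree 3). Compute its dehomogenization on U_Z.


f(x, y) = x**3 + x**2*y + 3*x**2 + 2*x*y**2 - 2*x*y - x + 3*y**3 + 3*y**2 - y + 3

On U_Z we set Z = 1. Each monomial c·X^i·Y^j·Z^k in F becomes c·x^i·y^j·1^k = c·x^i·y^j.
Substituting Z = 1: F(X, Y, 1) = x**3 + x**2*y + 3*x**2 + 2*x*y**2 - 2*x*y - x + 3*y**3 + 3*y**2 - y + 3.
Note: deg(f) ≤ deg(F) = 3; strict inequality happens when F is divisible by Z (lost terms).


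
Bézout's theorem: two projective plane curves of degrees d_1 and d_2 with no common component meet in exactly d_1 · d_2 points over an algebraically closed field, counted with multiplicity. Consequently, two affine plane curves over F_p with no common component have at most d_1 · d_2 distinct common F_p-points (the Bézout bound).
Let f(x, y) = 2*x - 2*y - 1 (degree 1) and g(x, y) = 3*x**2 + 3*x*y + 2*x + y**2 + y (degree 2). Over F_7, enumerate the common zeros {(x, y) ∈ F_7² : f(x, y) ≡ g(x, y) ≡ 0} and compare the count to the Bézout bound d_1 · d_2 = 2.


Common zeros: {(4, 0)}; count = 1; Bézout bound = 2.

deg(f) = 1, deg(g) = 2, so Bézout bound = 2.
Scan x ∈ F_7. For each x, list the y ∈ F_7 with f(x, y) ≡ 0 and those with g(x, y) ≡ 0 (mod 7); the common zeros in that column are the intersection.
  x = 0: f ≡ 0 at y ∈ {3}; g ≡ 0 at y ∈ {0, 6}; common: ∅.
  x = 1: f ≡ 0 at y ∈ {4}; g ≡ 0 at y ∈ ∅; common: ∅.
  x = 2: f ≡ 0 at y ∈ {5}; g ≡ 0 at y ∈ ∅; common: ∅.
  x = 3: f ≡ 0 at y ∈ {6}; g ≡ 0 at y ∈ ∅; common: ∅.
  x = 4: f ≡ 0 at y ∈ {0}; g ≡ 0 at y ∈ {0, 1}; common: {0}.
  x = 5: f ≡ 0 at y ∈ {1}; g ≡ 0 at y ∈ {6}; common: ∅.
  x = 6: f ≡ 0 at y ∈ {2}; g ≡ 0 at y ∈ {1}; common: ∅.
Collecting: common zeros = {(4, 0)}, so the count is 1.
Comparison with the Bézout bound: 1 ≤ 2 = deg(f)·deg(g), as expected for curves with no common component (the affine F_7-count falls short of the bound because intersections may lie at infinity, over extension fields, or carry multiplicity).


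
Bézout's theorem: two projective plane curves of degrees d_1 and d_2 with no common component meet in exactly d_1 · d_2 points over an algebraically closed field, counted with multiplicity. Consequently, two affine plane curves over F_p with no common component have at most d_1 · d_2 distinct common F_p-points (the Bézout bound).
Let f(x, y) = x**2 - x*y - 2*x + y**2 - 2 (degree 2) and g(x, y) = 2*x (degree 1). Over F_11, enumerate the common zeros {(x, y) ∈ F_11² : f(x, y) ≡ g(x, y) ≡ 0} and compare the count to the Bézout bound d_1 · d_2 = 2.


Common zeros: ∅; count = 0; Bézout bound = 2.

deg(f) = 2, deg(g) = 1, so Bézout bound = 2.
Scan x ∈ F_11. For each x, list the y ∈ F_11 with f(x, y) ≡ 0 and those with g(x, y) ≡ 0 (mod 11); the common zeros in that column are the intersection.
  x = 0: f ≡ 0 at y ∈ ∅; g ≡ 0 at y ∈ {0, 1, 2, 3, 4, 5, 6, 7, 8, 9, 10}; common: ∅.
  x = 1: f ≡ 0 at y ∈ ∅; g ≡ 0 at y ∈ ∅; common: ∅.
  x = 2: f ≡ 0 at y ∈ {6, 7}; g ≡ 0 at y ∈ ∅; common: ∅.
  x = 3: f ≡ 0 at y ∈ {5, 9}; g ≡ 0 at y ∈ ∅; common: ∅.
  x = 4: f ≡ 0 at y ∈ {5, 10}; g ≡ 0 at y ∈ ∅; common: ∅.
  x = 5: f ≡ 0 at y ∈ ∅; g ≡ 0 at y ∈ ∅; common: ∅.
  x = 6: f ≡ 0 at y ∈ {0, 6}; g ≡ 0 at y ∈ ∅; common: ∅.
  x = 7: f ≡ 0 at y ∈ {0, 7}; g ≡ 0 at y ∈ ∅; common: ∅.
  x = 8: f ≡ 0 at y ∈ {9, 10}; g ≡ 0 at y ∈ ∅; common: ∅.
  x = 9: f ≡ 0 at y ∈ ∅; g ≡ 0 at y ∈ ∅; common: ∅.
  x = 10: f ≡ 0 at y ∈ ∅; g ≡ 0 at y ∈ ∅; common: ∅.
Collecting: common zeros = ∅, so the count is 0.
Comparison with the Bézout bound: 0 ≤ 2 = deg(f)·deg(g), as expected for curves with no common component (the affine F_11-count falls short of the bound because intersections may lie at infinity, over extension fields, or carry multiplicity).


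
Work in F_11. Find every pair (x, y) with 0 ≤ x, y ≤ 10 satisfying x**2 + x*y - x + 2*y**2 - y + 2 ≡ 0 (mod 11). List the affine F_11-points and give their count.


Affine F_11-points: {(5, 0), (5, 9), (6, 7), (7, 0), (7, 8), (8, 5), (8, 8), (9, 9), (10, 5), (10, 7)}; count = 10.

For each of the 121 pairs (x, y) ∈ F_11², evaluate f(x, y) mod 11. Record the zeros.
  x = 0: [0↦2, 1↦3, 2↦8, 3↦6, 4↦8, 5↦3, 6↦2, 7↦5, 8↦1, 9↦1, 10↦5]  zeros at y ∈ ∅
  x = 1: [0↦2, 1↦4, 2↦10, 3↦9, 4↦1, 5↦8, 6↦8, 7↦1, 8↦9, 9↦10, 10↦4]  zeros at y ∈ ∅
  x = 2: [0↦4, 1↦7, 2↦3, 3↦3, 4↦7, 5↦4, 6↦5, 7↦10, 8↦8, 9↦10, 10↦5]  zeros at y ∈ ∅
  x = 3: [0↦8, 1↦1, 2↦9, 3↦10, 4↦4, 5↦2, 6↦4, 7↦10, 8↦9, 9↦1, 10↦8]  zeros at y ∈ ∅
  x = 4: [0↦3, 1↦8, 2↦6, 3↦8, 4↦3, 5↦2, 6↦5, 7↦1, 8↦1, 9↦5, 10↦2]  zeros at y ∈ ∅
  x = 5: [0↦0, 1↦6, 2↦5, 3↦8, 4↦4, 5↦4, 6↦8, 7↦5, 8↦6, 9↦0, 10↦9]  zeros at y ∈ {0, 9}
  x = 6: [0↦10, 1↦6, 2↦6, 3↦10, 4↦7, 5↦8, 6↦2, 7↦0, 8↦2, 9↦8, 10↦7]  zeros at y ∈ {7}
  x = 7: [0↦0, 1↦8, 2↦9, 3↦3, 4↦1, 5↦3, 6↦9, 7↦8, 8↦0, 9↦7, 10↦7]  zeros at y ∈ {0, 8}
  x = 8: [0↦3, 1↦1, 2↦3, 3↦9, 4↦8, 5↦0, 6↦7, 7↦7, 8↦0, 9↦8, 10↦9]  zeros at y ∈ {5, 8}
  x = 9: [0↦8, 1↦7, 2↦10, 3↦6, 4↦6, 5↦10, 6↦7, 7↦8, 8↦2, 9↦0, 10↦2]  zeros at y ∈ {9}
  x = 10: [0↦4, 1↦4, 2↦8, 3↦5, 4↦6, 5↦0, 6↦9, 7↦0, 8↦6, 9↦5, 10↦8]  zeros at y ∈ {5, 7}
Collecting zeros: affine points = {(5, 0), (5, 9), (6, 7), (7, 0), (7, 8), (8, 5), (8, 8), (9, 9), (10, 5), (10, 7)}.
Total count |C(F_11)_aff| = 10.


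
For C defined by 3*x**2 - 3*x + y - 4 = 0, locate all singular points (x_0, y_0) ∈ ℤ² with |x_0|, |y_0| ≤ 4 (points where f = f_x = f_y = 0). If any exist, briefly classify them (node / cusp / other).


No singular points in the scanned grid; C is smooth there.

Compute partial derivatives:
  f_x = 6*x - 3.
  f_y = 1.
f_y = 1 is a nonzero constant, so f_y never vanishes: no point (x, y) can satisfy f = f_x = f_y = 0. In particular no (x, y) ∈ {−4, ..., 4}² is singular; the curve is smooth.


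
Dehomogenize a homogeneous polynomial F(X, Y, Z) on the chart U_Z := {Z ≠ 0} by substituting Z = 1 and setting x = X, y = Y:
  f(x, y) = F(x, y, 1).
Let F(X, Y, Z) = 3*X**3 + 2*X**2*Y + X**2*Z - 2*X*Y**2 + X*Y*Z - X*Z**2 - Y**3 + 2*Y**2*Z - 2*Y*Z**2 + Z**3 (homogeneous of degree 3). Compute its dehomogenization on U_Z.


f(x, y) = 3*x**3 + 2*x**2*y + x**2 - 2*x*y**2 + x*y - x - y**3 + 2*y**2 - 2*y + 1

On U_Z we set Z = 1. Each monomial c·X^i·Y^j·Z^k in F becomes c·x^i·y^j·1^k = c·x^i·y^j.
Substituting Z = 1: F(X, Y, 1) = 3*x**3 + 2*x**2*y + x**2 - 2*x*y**2 + x*y - x - y**3 + 2*y**2 - 2*y + 1.
Note: deg(f) ≤ deg(F) = 3; strict inequality happens when F is divisible by Z (lost terms).


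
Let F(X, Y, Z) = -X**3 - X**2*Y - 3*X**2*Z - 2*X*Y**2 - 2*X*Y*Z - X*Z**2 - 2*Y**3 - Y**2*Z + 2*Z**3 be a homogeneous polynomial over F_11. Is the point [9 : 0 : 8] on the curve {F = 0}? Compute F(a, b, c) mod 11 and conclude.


F(9,0,8) ≡ 8 (mod 11); P is NOT on the curve.

Evaluate F(9, 0, 8) term-by-term (mod 11).
  -X**3 ↦ -1·729·1·1 = -729
  -X**2*Y ↦ -1·81·0·1 = 0
  -3*X**2*Z ↦ -3·81·1·8 = -1944
  -2*X*Y**2 ↦ -2·9·0·1 = 0
  -2*X*Y*Z ↦ -2·9·0·8 = 0
  -X*Z**2 ↦ -1·9·1·64 = -576
  -2*Y**3 ↦ -2·1·0·1 = 0
  -Y**2*Z ↦ -1·1·0·8 = 0
  2*Z**3 ↦ 2·1·1·512 = 1024
Sum: F(9, 0, 8) = (-729) + (0) + (-1944) + (0) + (0) + (-576) + (0) + (0) + (1024) = -2225.
Reducing mod 11: -2225 ≡ 8 (mod 11).
Since F(a, b, c) ≡ 8 ≠ 0 (mod 11), P does NOT lie on the curve.


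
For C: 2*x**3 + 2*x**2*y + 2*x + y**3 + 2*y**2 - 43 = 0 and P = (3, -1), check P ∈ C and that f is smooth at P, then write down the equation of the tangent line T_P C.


Tangent line at P: 44*x + 17*y - 115 = 0.

Step 1: f(3, -1) = 0, so P lies on C.
Step 2: partial derivatives
  f_x(x, y) = 6*x**2 + 4*x*y + 2, f_y(x, y) = 2*x**2 + 3*y**2 + 4*y.
  f_x(P) = 44, f_y(P) = 17 (gradient nonzero, so P is smooth).
Step 3: tangent line at P: 44·(x − 3) + 17·(y − -1) = 0.
Expanding: 44*x + 17*y - 115 = 0.


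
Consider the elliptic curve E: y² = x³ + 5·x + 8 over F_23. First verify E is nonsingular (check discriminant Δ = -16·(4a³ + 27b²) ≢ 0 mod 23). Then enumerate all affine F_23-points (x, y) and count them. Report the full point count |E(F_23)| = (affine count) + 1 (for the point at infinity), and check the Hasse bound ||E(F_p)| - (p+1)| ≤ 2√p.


Affine points = {(0, 10), (0, 13), (2, 7), (2, 16), (3, 2), (3, 21), (4, 0), (6, 1), (6, 22), (7, 8), (7, 15), (8, 10), (8, 13), (9, 0), (10, 0), (12, 5), (12, 18), (13, 4), (13, 19), (14, 4), (14, 19), (15, 10), (15, 13), (19, 4), (19, 19), (20, 9), (20, 14), (21, 6), (21, 17), (22, 5), (22, 18)}; affine count = 31; |E(F_23)| = 32.

Discriminant check: Δ ∝ 4a³ + 27b² = 4·5³ + 27·8² = 4·125 + 27·64 ≡ 20 (mod 23). Nonzero ⇒ E is nonsingular.
For each x ∈ F_23, compute rhs = x³ + 5·x + 8 mod 23, then count y ∈ F_23 with y² ≡ rhs.
  x = 0: rhs = 8, matching y values: 10, 13 (2 points).
  x = 1: rhs = 14, matching y values: none (0 points).
  x = 2: rhs = 3, matching y values: 7, 16 (2 points).
  x = 3: rhs = 4, matching y values: 2, 21 (2 points).
  x = 4: rhs = 0, matching y values: 0 (1 points).
  x = 5: rhs = 20, matching y values: none (0 points).
  x = 6: rhs = 1, matching y values: 1, 22 (2 points).
  x = 7: rhs = 18, matching y values: 8, 15 (2 points).
  x = 8: rhs = 8, matching y values: 10, 13 (2 points).
  x = 9: rhs = 0, matching y values: 0 (1 points).
  x = 10: rhs = 0, matching y values: 0 (1 points).
  x = 11: rhs = 14, matching y values: none (0 points).
  x = 12: rhs = 2, matching y values: 5, 18 (2 points).
  x = 13: rhs = 16, matching y values: 4, 19 (2 points).
  x = 14: rhs = 16, matching y values: 4, 19 (2 points).
  x = 15: rhs = 8, matching y values: 10, 13 (2 points).
  x = 16: rhs = 21, matching y values: none (0 points).
  x = 17: rhs = 15, matching y values: none (0 points).
  x = 18: rhs = 19, matching y values: none (0 points).
  x = 19: rhs = 16, matching y values: 4, 19 (2 points).
  x = 20: rhs = 12, matching y values: 9, 14 (2 points).
  x = 21: rhs = 13, matching y values: 6, 17 (2 points).
  x = 22: rhs = 2, matching y values: 5, 18 (2 points).
Total affine count: 31.
Full point count |E(F_23)| = 31 + 1 = 32.
Hasse bound: |32 − (23+1)| = |8| = 8 ≤ 2√23 ≈ 9.5917 ✓.


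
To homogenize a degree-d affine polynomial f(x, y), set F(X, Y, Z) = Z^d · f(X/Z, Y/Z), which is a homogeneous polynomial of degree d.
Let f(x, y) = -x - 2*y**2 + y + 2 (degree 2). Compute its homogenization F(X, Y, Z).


F(X, Y, Z) = -X*Z - 2*Y**2 + Y*Z + 2*Z**2

deg(f) = 2.
Substitute x = X/Z, y = Y/Z into f, then multiply by Z^2.
  monomial -1·x^1·y^0 ↦ -1·X^1·Y^0·Z^1.
  monomial -2·x^0·y^2 ↦ -2·X^0·Y^2·Z^0.
  monomial 1·x^0·y^1 ↦ 1·X^0·Y^1·Z^1.
  monomial 2·x^0·y^0 ↦ 2·X^0·Y^0·Z^2.
Collecting: F(X, Y, Z) = -X*Z - 2*Y**2 + Y*Z + 2*Z**2.


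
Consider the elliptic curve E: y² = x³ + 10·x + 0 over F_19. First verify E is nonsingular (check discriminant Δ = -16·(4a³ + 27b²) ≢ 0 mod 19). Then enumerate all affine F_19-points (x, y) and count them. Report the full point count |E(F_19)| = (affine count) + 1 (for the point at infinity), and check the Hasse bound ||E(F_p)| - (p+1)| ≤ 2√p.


Affine points = {(0, 0), (1, 7), (1, 12), (2, 3), (2, 16), (3, 0), (4, 3), (4, 16), (5, 2), (5, 17), (10, 6), (10, 13), (11, 4), (11, 15), (12, 9), (12, 10), (13, 3), (13, 16), (16, 0)}; affine count = 19; |E(F_19)| = 20.

Discriminant check: Δ ∝ 4a³ + 27b² = 4·10³ + 27·0² = 4·1000 + 27·0 ≡ 10 (mod 19). Nonzero ⇒ E is nonsingular.
For each x ∈ F_19, compute rhs = x³ + 10·x + 0 mod 19, then count y ∈ F_19 with y² ≡ rhs.
  x = 0: rhs = 0, matching y values: 0 (1 points).
  x = 1: rhs = 11, matching y values: 7, 12 (2 points).
  x = 2: rhs = 9, matching y values: 3, 16 (2 points).
  x = 3: rhs = 0, matching y values: 0 (1 points).
  x = 4: rhs = 9, matching y values: 3, 16 (2 points).
  x = 5: rhs = 4, matching y values: 2, 17 (2 points).
  x = 6: rhs = 10, matching y values: none (0 points).
  x = 7: rhs = 14, matching y values: none (0 points).
  x = 8: rhs = 3, matching y values: none (0 points).
  x = 9: rhs = 2, matching y values: none (0 points).
  x = 10: rhs = 17, matching y values: 6, 13 (2 points).
  x = 11: rhs = 16, matching y values: 4, 15 (2 points).
  x = 12: rhs = 5, matching y values: 9, 10 (2 points).
  x = 13: rhs = 9, matching y values: 3, 16 (2 points).
  x = 14: rhs = 15, matching y values: none (0 points).
  x = 15: rhs = 10, matching y values: none (0 points).
  x = 16: rhs = 0, matching y values: 0 (1 points).
  x = 17: rhs = 10, matching y values: none (0 points).
  x = 18: rhs = 8, matching y values: none (0 points).
Total affine count: 19.
Full point count |E(F_19)| = 19 + 1 = 20.
Hasse bound: |20 − (19+1)| = |0| = 0 ≤ 2√19 ≈ 8.7178 ✓.


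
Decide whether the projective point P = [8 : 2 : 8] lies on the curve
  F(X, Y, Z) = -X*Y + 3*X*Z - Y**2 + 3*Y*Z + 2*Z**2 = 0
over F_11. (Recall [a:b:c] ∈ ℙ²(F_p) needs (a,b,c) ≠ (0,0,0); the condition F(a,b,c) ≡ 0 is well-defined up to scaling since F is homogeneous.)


F(8,2,8) ≡ 7 (mod 11); P is NOT on the curve.

Evaluate F(8, 2, 8) term-by-term (mod 11).
  -X*Y ↦ -1·8·2·1 = -16
  3*X*Z ↦ 3·8·1·8 = 192
  -Y**2 ↦ -1·1·4·1 = -4
  3*Y*Z ↦ 3·1·2·8 = 48
  2*Z**2 ↦ 2·1·1·64 = 128
Sum: F(8, 2, 8) = (-16) + (192) + (-4) + (48) + (128) = 348.
Reducing mod 11: 348 ≡ 7 (mod 11).
Since F(a, b, c) ≡ 7 ≠ 0 (mod 11), P does NOT lie on the curve.


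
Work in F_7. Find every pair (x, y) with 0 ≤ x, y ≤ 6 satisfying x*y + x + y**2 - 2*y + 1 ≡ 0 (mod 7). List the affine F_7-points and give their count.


Affine F_7-points: {(0, 1), (1, 4), (2, 2), (2, 5), (6, 0), (6, 3)}; count = 6.

For each of the 49 pairs (x, y) ∈ F_7², evaluate f(x, y) mod 7. Record the zeros.
  x = 0: [0↦1, 1↦0, 2↦1, 3↦4, 4↦2, 5↦2, 6↦4]  zeros at y ∈ {1}
  x = 1: [0↦2, 1↦2, 2↦4, 3↦1, 4↦0, 5↦1, 6↦4]  zeros at y ∈ {4}
  x = 2: [0↦3, 1↦4, 2↦0, 3↦5, 4↦5, 5↦0, 6↦4]  zeros at y ∈ {2, 5}
  x = 3: [0↦4, 1↦6, 2↦3, 3↦2, 4↦3, 5↦6, 6↦4]  zeros at y ∈ ∅
  x = 4: [0↦5, 1↦1, 2↦6, 3↦6, 4↦1, 5↦5, 6↦4]  zeros at y ∈ ∅
  x = 5: [0↦6, 1↦3, 2↦2, 3↦3, 4↦6, 5↦4, 6↦4]  zeros at y ∈ ∅
  x = 6: [0↦0, 1↦5, 2↦5, 3↦0, 4↦4, 5↦3, 6↦4]  zeros at y ∈ {0, 3}
Collecting zeros: affine points = {(0, 1), (1, 4), (2, 2), (2, 5), (6, 0), (6, 3)}.
Total count |C(F_7)_aff| = 6.


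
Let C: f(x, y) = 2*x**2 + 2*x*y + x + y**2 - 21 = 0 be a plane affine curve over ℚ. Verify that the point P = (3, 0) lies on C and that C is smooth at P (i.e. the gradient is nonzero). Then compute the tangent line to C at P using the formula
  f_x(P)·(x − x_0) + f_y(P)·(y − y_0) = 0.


Tangent line at P: 13*x + 6*y - 39 = 0.

Step 1: f(3, 0) = 0, so P lies on C.
Step 2: partial derivatives
  f_x(x, y) = 4*x + 2*y + 1, f_y(x, y) = 2*x + 2*y.
  f_x(P) = 13, f_y(P) = 6 (gradient nonzero, so P is smooth).
Step 3: tangent line at P: 13·(x − 3) + 6·(y − 0) = 0.
Expanding: 13*x + 6*y - 39 = 0.


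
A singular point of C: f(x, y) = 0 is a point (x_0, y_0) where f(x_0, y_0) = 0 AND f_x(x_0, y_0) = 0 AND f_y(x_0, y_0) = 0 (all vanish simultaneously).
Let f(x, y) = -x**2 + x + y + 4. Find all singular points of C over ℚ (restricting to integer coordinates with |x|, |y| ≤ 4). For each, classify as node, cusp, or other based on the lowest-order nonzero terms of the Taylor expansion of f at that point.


No singular points in the scanned grid; C is smooth there.

Compute partial derivatives:
  f_x = 1 - 2*x.
  f_y = 1.
f_y = 1 is a nonzero constant, so f_y never vanishes: no point (x, y) can satisfy f = f_x = f_y = 0. In particular no (x, y) ∈ {−4, ..., 4}² is singular; the curve is smooth.


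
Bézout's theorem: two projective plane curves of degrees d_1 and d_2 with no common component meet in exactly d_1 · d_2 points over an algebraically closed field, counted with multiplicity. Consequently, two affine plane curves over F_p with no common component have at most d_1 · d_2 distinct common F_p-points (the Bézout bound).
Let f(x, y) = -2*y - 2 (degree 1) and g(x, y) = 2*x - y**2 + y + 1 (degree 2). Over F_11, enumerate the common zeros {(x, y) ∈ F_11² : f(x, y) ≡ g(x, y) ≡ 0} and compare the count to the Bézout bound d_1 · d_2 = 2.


Common zeros: {(6, 10)}; count = 1; Bézout bound = 2.

deg(f) = 1, deg(g) = 2, so Bézout bound = 2.
Scan x ∈ F_11. For each x, list the y ∈ F_11 with f(x, y) ≡ 0 and those with g(x, y) ≡ 0 (mod 11); the common zeros in that column are the intersection.
  x = 0: f ≡ 0 at y ∈ {10}; g ≡ 0 at y ∈ {4, 8}; common: ∅.
  x = 1: f ≡ 0 at y ∈ {10}; g ≡ 0 at y ∈ ∅; common: ∅.
  x = 2: f ≡ 0 at y ∈ {10}; g ≡ 0 at y ∈ ∅; common: ∅.
  x = 3: f ≡ 0 at y ∈ {10}; g ≡ 0 at y ∈ ∅; common: ∅.
  x = 4: f ≡ 0 at y ∈ {10}; g ≡ 0 at y ∈ {5, 7}; common: ∅.
  x = 5: f ≡ 0 at y ∈ {10}; g ≡ 0 at y ∈ {0, 1}; common: ∅.
  x = 6: f ≡ 0 at y ∈ {10}; g ≡ 0 at y ∈ {2, 10}; common: {10}.
  x = 7: f ≡ 0 at y ∈ {10}; g ≡ 0 at y ∈ ∅; common: ∅.
  x = 8: f ≡ 0 at y ∈ {10}; g ≡ 0 at y ∈ {3, 9}; common: ∅.
  x = 9: f ≡ 0 at y ∈ {10}; g ≡ 0 at y ∈ {6}; common: ∅.
  x = 10: f ≡ 0 at y ∈ {10}; g ≡ 0 at y ∈ ∅; common: ∅.
Collecting: common zeros = {(6, 10)}, so the count is 1.
Comparison with the Bézout bound: 1 ≤ 2 = deg(f)·deg(g), as expected for curves with no common component (the affine F_11-count falls short of the bound because intersections may lie at infinity, over extension fields, or carry multiplicity).
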